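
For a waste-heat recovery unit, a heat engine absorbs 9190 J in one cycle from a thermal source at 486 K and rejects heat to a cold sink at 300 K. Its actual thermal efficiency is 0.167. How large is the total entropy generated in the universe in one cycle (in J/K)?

ΔS_univ ≈ 6.608 J/K

W = η·Q_H = 0.167 × 9190 = 1535 J, so Q_C = Q_H − W = 7655 J.
Entropy balance on the reservoirs: −Q_H/T_H = -18.91 J/K, +Q_C/T_C = 25.52 J/K.
ΔS_univ = −Q_H/T_H + Q_C/T_C = 6.608 J/K (> 0, since η = 0.167 < η_Carnot = 0.383).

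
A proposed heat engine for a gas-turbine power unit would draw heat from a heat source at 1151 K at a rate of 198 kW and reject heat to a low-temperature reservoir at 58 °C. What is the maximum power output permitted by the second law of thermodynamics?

Ẇ_max ≈ 141 kW

T_C = 58 °C → 58 + 273.15 = 331.15 K.
The second-law ceiling is the Carnot efficiency, η_max = 1 − T_C/T_H = 1 − 331.15/1151.00 = 0.7123.
W_max = η_max · Q_H = 0.7123 × 198 = 141 kW.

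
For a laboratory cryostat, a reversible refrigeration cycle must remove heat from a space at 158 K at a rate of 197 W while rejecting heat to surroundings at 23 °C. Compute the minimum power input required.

Ẇ_in ≈ 172 W

T_H = 23 °C → 23 + 273.15 = 296.15 K.
COP_R = T_C/(T_H − T_C) = 158.00/138.15 = 1.1437.
W = Q_C/COP_R = 197/1.1437 = 172 W.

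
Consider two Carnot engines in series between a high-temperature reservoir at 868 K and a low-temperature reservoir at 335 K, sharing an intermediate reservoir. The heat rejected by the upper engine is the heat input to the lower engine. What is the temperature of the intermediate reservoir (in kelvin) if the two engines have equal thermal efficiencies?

Equal efficiencies require 1 − T_m/T_H = 1 − T_C/T_m, i.e. T_m/T_H = T_C/T_m, so T_m = √(T_H·T_C) = √(868.00 × 335.00) = 539.2 K.

T_m ≈ 539.2 K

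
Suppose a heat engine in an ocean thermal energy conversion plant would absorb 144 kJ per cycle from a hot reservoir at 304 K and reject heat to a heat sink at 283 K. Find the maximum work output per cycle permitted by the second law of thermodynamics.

No engine can exceed the Carnot limit: η_max = 1 − T_C/T_H = 1 − 283.00/304.00 = 0.0691.
W_max = η_max · Q_H = 0.0691 × 144 = 9.947 kJ.

W_max ≈ 9.947 kJ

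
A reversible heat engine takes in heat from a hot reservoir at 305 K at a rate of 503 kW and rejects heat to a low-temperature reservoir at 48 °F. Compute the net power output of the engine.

Ẇ ≈ 37.9 kW

T_C = 48 °F → (48 − 32) × 5/9 = 8.89 °C = 282.04 K.
Since the cycle is reversible, η = 1 − T_C/T_H = 1 − 282.04/305.00 = 0.0753.
W = η·Q_H = 0.0753 × 503 = 37.9 kW.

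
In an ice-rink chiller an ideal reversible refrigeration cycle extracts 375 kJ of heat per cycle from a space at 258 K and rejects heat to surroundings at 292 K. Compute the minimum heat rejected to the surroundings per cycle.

Q_H ≈ 424 kJ

For a reversible cycle Q_H/Q_C = T_H/T_C, so Q_H = Q_C·T_H/T_C = 375 × 292.00/258.00 = 424 kJ.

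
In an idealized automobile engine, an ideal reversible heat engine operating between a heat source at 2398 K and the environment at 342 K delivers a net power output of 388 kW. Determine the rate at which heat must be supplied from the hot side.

η_rev = 1 − T_C/T_H = 1 − 342.00/2398.00 = 0.8574.
Q_H = W/η = 388/0.8574 = 453 kW.

Q̇_H ≈ 453 kW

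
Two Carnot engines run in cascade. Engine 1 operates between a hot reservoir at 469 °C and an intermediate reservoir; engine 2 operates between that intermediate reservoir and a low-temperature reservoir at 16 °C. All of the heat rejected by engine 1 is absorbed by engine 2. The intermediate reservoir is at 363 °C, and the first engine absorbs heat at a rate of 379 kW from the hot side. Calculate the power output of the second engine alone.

Ẇ₂ ≈ 177 kW

T_H = 469 °C → 469 + 273.15 = 742.15 K.
T_C = 16 °C → 16 + 273.15 = 289.15 K.
T_m = 363 °C → 363 + 273.15 = 636.15 K.
Heat entering the second stage: Q_m = Q_H·(T_m/T_H) = 379 × 636.15/742.15 = 325 kW.
Second-stage efficiency η₂ = 1 − T_C/T_m = 1 − 289.15/636.15 = 0.5455, so W₂ = η₂·Q_m = 177 kW.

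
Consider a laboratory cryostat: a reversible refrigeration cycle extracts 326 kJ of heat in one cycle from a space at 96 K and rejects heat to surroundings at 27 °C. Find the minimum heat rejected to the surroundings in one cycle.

Q_H ≈ 1019 kJ

T_H = 27 °C → 27 + 273.15 = 300.15 K.
For a reversible cycle Q_H/Q_C = T_H/T_C, so Q_H = Q_C·T_H/T_C = 326 × 300.15/96.00 = 1019 kJ.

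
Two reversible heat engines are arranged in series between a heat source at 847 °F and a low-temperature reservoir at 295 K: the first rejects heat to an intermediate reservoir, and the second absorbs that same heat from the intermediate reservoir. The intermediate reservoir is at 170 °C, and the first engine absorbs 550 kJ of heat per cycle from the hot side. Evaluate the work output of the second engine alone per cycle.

W₂ ≈ 112 kJ

T_H = 847 °F → (847 − 32) × 5/9 = 452.78 °C = 725.93 K.
T_m = 170 °C → 170 + 273.15 = 443.15 K.
Heat entering the second stage: Q_m = Q_H·(T_m/T_H) = 550 × 443.15/725.93 = 336 kJ.
Second-stage efficiency η₂ = 1 − T_C/T_m = 1 − 295.00/443.15 = 0.3343, so W₂ = η₂·Q_m = 112 kJ.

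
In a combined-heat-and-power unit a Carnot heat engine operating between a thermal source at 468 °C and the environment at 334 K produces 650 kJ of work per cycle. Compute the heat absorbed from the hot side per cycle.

Q_H ≈ 1183 kJ

T_H = 468 °C → 468 + 273.15 = 741.15 K.
For a reversible engine, η = 1 − T_C/T_H = 1 − 334.00/741.15 = 0.5493.
Q_H = W/η = 650/0.5493 = 1183 kJ.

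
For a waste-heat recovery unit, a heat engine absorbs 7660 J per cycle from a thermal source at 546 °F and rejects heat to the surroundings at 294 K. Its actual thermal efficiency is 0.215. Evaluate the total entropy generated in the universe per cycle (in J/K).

T_H = 546 °F → (546 − 32) × 5/9 = 285.56 °C = 558.71 K.
W = η·Q_H = 0.215 × 7660 = 1647 J, so Q_C = Q_H − W = 6013 J.
Entropy balance on the reservoirs: −Q_H/T_H = -13.71 J/K, +Q_C/T_C = 20.45 J/K.
ΔS_univ = −Q_H/T_H + Q_C/T_C = 6.74 J/K (> 0, since η = 0.215 < η_Carnot = 0.474).

ΔS_univ ≈ 6.74 J/K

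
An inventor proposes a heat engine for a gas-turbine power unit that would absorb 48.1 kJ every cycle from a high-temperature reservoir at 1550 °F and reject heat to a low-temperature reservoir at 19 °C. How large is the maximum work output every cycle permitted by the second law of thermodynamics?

T_H = 1550 °F → (1550 − 32) × 5/9 = 843.33 °C = 1116.48 K.
T_C = 19 °C → 19 + 273.15 = 292.15 K.
No engine can exceed the Carnot limit: η_max = 1 − T_C/T_H = 1 − 292.15/1116.48 = 0.7383.
W_max = η_max · Q_H = 0.7383 × 48.1 = 35.5 kJ.

W_max ≈ 35.5 kJ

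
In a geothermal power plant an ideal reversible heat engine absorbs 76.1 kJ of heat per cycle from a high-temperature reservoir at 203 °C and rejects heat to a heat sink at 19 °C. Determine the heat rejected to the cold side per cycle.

Q_C ≈ 46.69 kJ

T_H = 203 °C → 203 + 273.15 = 476.15 K.
T_C = 19 °C → 19 + 273.15 = 292.15 K.
Carnot efficiency: η = 1 − T_C/T_H = 1 − 292.15/476.15 = 0.3864.
For a reversible cycle Q_C/Q_H = T_C/T_H, so Q_C = 76.1 × 292.15/476.15 = 46.69 kJ.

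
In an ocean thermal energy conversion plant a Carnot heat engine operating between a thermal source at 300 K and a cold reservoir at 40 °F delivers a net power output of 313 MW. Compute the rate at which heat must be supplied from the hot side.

Q̇_H ≈ 4190 MW

T_C = 40 °F → (40 − 32) × 5/9 = 4.44 °C = 277.59 K.
η_rev = 1 − T_C/T_H = 1 − 277.59/300.00 = 0.0747.
Q_H = W/η = 313/0.0747 = 4190 MW.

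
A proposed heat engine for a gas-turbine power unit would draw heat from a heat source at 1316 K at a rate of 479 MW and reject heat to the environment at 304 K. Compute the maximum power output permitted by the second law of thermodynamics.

Ẇ_max ≈ 368.3 MW

The second-law ceiling is the Carnot efficiency, η_max = 1 − T_C/T_H = 1 − 304.00/1316.00 = 0.7690.
W_max = η_max · Q_H = 0.7690 × 479 = 368.3 MW.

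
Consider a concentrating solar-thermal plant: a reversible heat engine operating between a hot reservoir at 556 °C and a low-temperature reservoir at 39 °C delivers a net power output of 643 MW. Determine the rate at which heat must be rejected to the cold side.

Q̇_C ≈ 388 MW

T_H = 556 °C → 556 + 273.15 = 829.15 K.
T_C = 39 °C → 39 + 273.15 = 312.15 K.
Since the cycle is reversible, η = 1 − T_C/T_H = 1 − 312.15/829.15 = 0.6235.
Since Q_C/Q_H = T_C/T_H and Q_H = W/η, Q_C = W·T_C/(T_H − T_C) = 643 × 312.15/517.00 = 388 MW.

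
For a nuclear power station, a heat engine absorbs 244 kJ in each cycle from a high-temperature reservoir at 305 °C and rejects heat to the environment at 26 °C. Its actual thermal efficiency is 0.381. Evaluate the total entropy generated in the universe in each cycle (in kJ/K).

T_H = 305 °C → 305 + 273.15 = 578.15 K.
T_C = 26 °C → 26 + 273.15 = 299.15 K.
W = η·Q_H = 0.381 × 244 = 92.96 kJ, so Q_C = Q_H − W = 151.0 kJ.
Entropy balance on the reservoirs: −Q_H/T_H = -0.4220 kJ/K, +Q_C/T_C = 0.5049 kJ/K.
ΔS_univ = −Q_H/T_H + Q_C/T_C = 0.0828 kJ/K (> 0, since η = 0.381 < η_Carnot = 0.483).

ΔS_univ ≈ 0.0828 kJ/K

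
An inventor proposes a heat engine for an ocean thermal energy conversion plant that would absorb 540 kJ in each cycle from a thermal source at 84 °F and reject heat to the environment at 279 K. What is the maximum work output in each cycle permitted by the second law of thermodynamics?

W_max ≈ 41.2 kJ

T_H = 84 °F → (84 − 32) × 5/9 = 28.89 °C = 302.04 K.
The second-law ceiling is the Carnot efficiency, η_max = 1 − T_C/T_H = 1 − 279.00/302.04 = 0.0763.
W_max = η_max · Q_H = 0.0763 × 540 = 41.2 kJ.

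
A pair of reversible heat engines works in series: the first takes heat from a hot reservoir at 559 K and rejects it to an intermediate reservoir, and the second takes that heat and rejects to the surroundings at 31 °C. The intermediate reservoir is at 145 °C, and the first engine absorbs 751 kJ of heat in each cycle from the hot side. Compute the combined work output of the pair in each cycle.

W_total ≈ 342.4 kJ

T_C = 31 °C → 31 + 273.15 = 304.15 K.
Two reversible stages in series are equivalent to a single Carnot engine between T_H and T_C, so η_total = 1 − T_C/T_H = 1 − 304.15/559.00 = 0.4559.
W_total = η_total · Q_H = 0.4559 × 751 = 342.4 kJ.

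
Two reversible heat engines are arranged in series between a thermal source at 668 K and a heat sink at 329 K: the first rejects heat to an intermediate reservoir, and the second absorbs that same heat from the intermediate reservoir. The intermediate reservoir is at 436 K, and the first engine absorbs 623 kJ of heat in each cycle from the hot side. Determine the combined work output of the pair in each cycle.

Two reversible stages in series are equivalent to a single Carnot engine between T_H and T_C, so η_total = 1 − T_C/T_H = 1 − 329.00/668.00 = 0.5075.
W_total = η_total · Q_H = 0.5075 × 623 = 316 kJ.

W_total ≈ 316 kJ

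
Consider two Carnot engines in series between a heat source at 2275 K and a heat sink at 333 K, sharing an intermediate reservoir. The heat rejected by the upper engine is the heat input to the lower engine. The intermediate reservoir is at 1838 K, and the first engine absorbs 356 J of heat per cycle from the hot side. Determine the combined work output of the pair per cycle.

Two reversible stages in series are equivalent to a single Carnot engine between T_H and T_C, so η_total = 1 − T_C/T_H = 1 − 333.00/2275.00 = 0.8536.
W_total = η_total · Q_H = 0.8536 × 356 = 303.9 J.

W_total ≈ 303.9 J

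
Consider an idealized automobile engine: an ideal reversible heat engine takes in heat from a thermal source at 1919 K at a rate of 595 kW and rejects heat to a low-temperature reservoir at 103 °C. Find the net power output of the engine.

T_C = 103 °C → 103 + 273.15 = 376.15 K.
Since the cycle is reversible, η = 1 − T_C/T_H = 1 − 376.15/1919.00 = 0.8040.
W = η·Q_H = 0.8040 × 595 = 478 kW.

Ẇ ≈ 478 kW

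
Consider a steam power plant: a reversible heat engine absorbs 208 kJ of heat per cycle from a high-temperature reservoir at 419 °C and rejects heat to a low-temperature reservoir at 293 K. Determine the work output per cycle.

T_H = 419 °C → 419 + 273.15 = 692.15 K.
Since the cycle is reversible, η = 1 − T_C/T_H = 1 − 293.00/692.15 = 0.5767.
W = η·Q_H = 0.5767 × 208 = 120 kJ.

W ≈ 120 kJ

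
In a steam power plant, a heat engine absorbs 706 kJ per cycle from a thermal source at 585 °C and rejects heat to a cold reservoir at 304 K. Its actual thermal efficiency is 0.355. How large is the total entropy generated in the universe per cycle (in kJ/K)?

ΔS_univ ≈ 0.675 kJ/K

T_H = 585 °C → 585 + 273.15 = 858.15 K.
W = η·Q_H = 0.355 × 706 = 250.6 kJ, so Q_C = Q_H − W = 455.4 kJ.
Entropy balance on the reservoirs: −Q_H/T_H = -0.8227 kJ/K, +Q_C/T_C = 1.498 kJ/K.
ΔS_univ = −Q_H/T_H + Q_C/T_C = 0.675 kJ/K (> 0, since η = 0.355 < η_Carnot = 0.646).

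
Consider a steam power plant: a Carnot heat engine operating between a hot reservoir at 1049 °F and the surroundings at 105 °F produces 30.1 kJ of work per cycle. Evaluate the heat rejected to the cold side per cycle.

Q_C ≈ 18.0 kJ

T_H = 1049 °F → (1049 − 32) × 5/9 = 565.00 °C = 838.15 K.
T_C = 105 °F → (105 − 32) × 5/9 = 40.56 °C = 313.71 K.
Since the cycle is reversible, η = 1 − T_C/T_H = 1 − 313.71/838.15 = 0.6257.
Since Q_C/Q_H = T_C/T_H and Q_H = W/η, Q_C = W·T_C/(T_H − T_C) = 30.1 × 313.71/524.44 = 18.0 kJ.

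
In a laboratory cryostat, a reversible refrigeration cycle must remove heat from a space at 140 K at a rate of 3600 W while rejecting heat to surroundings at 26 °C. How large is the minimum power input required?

Ẇ_in ≈ 4092 W

T_H = 26 °C → 26 + 273.15 = 299.15 K.
The reversible coefficient of performance is COP_R = T_C/(T_H − T_C) = 140.00/159.15 = 0.8797.
W = Q_C/COP_R = 3600/0.8797 = 4092 W.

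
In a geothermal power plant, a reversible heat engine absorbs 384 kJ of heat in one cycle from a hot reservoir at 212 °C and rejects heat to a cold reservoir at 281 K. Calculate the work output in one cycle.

T_H = 212 °C → 212 + 273.15 = 485.15 K.
The Carnot efficiency is η = 1 − T_C/T_H = 1 − 281.00/485.15 = 0.4208.
W = η·Q_H = 0.4208 × 384 = 162 kJ.

W ≈ 162 kJ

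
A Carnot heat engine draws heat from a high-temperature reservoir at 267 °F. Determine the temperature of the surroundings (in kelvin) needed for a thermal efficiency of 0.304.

T_C ≈ 281 K

T_H = 267 °F → (267 − 32) × 5/9 = 130.56 °C = 403.71 K.
From η = 1 − T_C/T_H, T_C = T_H·(1 − η) = 403.71 × (1 − 0.304) = 281 K.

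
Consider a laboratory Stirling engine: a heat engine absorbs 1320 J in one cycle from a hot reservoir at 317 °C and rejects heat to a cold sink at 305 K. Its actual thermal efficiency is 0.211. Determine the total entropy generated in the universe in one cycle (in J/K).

T_H = 317 °C → 317 + 273.15 = 590.15 K.
W = η·Q_H = 0.211 × 1320 = 278.5 J, so Q_C = Q_H − W = 1041 J.
Reservoir entropy changes: ΔS_H = −Q_H/T_H = −1320/590.15 = -2.237 J/K and ΔS_C = +Q_C/T_C = 1041/305.00 = 3.415 J/K.
ΔS_univ = −Q_H/T_H + Q_C/T_C = 1.178 J/K (> 0, since η = 0.211 < η_Carnot = 0.483).

ΔS_univ ≈ 1.178 J/K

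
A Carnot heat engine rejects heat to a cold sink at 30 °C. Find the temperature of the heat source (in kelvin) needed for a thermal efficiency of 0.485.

T_H ≈ 588.6 K

T_C = 30 °C → 30 + 273.15 = 303.15 K.
From η = 1 − T_C/T_H, solving for T_H gives T_H = T_C/(1 − η) = 303.15/(1 − 0.485) = 588.6 K.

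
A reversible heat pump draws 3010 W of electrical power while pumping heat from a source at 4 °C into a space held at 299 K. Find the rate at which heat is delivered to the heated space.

Q̇_H ≈ 41190 W

T_C = 4 °C → 4 + 273.15 = 277.15 K.
COP_HP = T_H/(T_H − T_C) = 299.00/21.85 = 13.6842.
Q_H = COP_HP · W = 13.6842 × 3010 = 41190 W.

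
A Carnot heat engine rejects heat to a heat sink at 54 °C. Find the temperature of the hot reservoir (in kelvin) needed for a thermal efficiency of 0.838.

T_C = 54 °C → 54 + 273.15 = 327.15 K.
From η = 1 − T_C/T_H, solving for T_H gives T_H = T_C/(1 − η) = 327.15/(1 − 0.838) = 2020 K.

T_H ≈ 2020 K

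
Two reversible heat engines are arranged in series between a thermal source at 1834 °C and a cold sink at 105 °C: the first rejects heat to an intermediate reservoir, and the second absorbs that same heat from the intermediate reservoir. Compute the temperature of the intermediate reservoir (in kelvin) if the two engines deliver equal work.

T_H = 1834 °C → 1834 + 273.15 = 2107.15 K.
T_C = 105 °C → 105 + 273.15 = 378.15 K.
For reversible stages Q_m = Q_H·(T_m/T_H). Setting W₁ = Q_H(1 − T_m/T_H) equal to W₂ = Q_m(1 − T_C/T_m) = Q_H·(T_m − T_C)/T_H gives T_H − T_m = T_m − T_C, so T_m = (T_H + T_C)/2 = (2107.15 + 378.15)/2 = 1243 K.

T_m ≈ 1243 K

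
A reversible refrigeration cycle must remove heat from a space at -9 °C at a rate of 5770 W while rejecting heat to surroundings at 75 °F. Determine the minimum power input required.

T_H = 75 °F → (75 − 32) × 5/9 = 23.89 °C = 297.04 K.
T_C = -9 °C → -9 + 273.15 = 264.15 K.
For a reversible refrigerator, COP_R = T_C/(T_H − T_C) = 264.15/32.89 = 8.0316.
W = Q_C/COP_R = 5770/8.0316 = 718.4 W.

Ẇ_in ≈ 718.4 W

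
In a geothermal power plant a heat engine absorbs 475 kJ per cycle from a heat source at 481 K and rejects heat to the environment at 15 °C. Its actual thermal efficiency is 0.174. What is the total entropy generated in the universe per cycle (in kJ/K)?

ΔS_univ ≈ 0.374 kJ/K

T_C = 15 °C → 15 + 273.15 = 288.15 K.
W = η·Q_H = 0.174 × 475 = 82.65 kJ, so Q_C = Q_H − W = 392.4 kJ.
The hot reservoir loses entropy Q_H/T_H = 475/481.00 = 0.9875 kJ/K; the cold reservoir gains Q_C/T_C = 392.4/288.15 = 1.362 kJ/K.
ΔS_univ = −Q_H/T_H + Q_C/T_C = 0.374 kJ/K (> 0, since η = 0.174 < η_Carnot = 0.401).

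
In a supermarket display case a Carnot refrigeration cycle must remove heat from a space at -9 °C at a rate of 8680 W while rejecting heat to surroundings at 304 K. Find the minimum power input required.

T_C = -9 °C → -9 + 273.15 = 264.15 K.
COP_R = T_C/(T_H − T_C) = 264.15/39.85 = 6.6286.
W = Q_C/COP_R = 8680/6.6286 = 1310 W.

Ẇ_in ≈ 1310 W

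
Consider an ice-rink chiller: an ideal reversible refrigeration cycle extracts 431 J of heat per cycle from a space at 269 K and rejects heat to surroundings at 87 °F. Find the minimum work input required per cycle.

W_in ≈ 55.6 J

T_H = 87 °F → (87 − 32) × 5/9 = 30.56 °C = 303.71 K.
For a reversible refrigerator, COP_R = T_C/(T_H − T_C) = 269.00/34.71 = 7.7509.
W = Q_C/COP_R = 431/7.7509 = 55.6 J.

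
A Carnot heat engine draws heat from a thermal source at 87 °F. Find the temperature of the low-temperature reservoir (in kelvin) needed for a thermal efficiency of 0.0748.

T_H = 87 °F → (87 − 32) × 5/9 = 30.56 °C = 303.71 K.
From η = 1 − T_C/T_H, T_C = T_H·(1 − η) = 303.71 × (1 − 0.0748) = 281 K.

T_C ≈ 281 K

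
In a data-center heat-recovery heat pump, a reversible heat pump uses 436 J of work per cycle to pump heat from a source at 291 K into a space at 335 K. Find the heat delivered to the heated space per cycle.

Q_H ≈ 3320 J

For a reversible heat pump, COP_HP = T_H/(T_H − T_C) = 335.00/44.00 = 7.6136.
Q_H = COP_HP · W = 7.6136 × 436 = 3320 J.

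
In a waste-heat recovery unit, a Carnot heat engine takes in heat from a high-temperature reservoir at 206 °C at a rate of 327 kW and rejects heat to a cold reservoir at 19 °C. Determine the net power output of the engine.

T_H = 206 °C → 206 + 273.15 = 479.15 K.
T_C = 19 °C → 19 + 273.15 = 292.15 K.
Carnot efficiency: η = 1 − T_C/T_H = 1 − 292.15/479.15 = 0.3903.
W = η·Q_H = 0.3903 × 327 = 127.6 kW.

Ẇ ≈ 127.6 kW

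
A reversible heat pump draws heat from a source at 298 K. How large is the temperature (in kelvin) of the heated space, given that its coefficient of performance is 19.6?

T_H ≈ 314 K

COP_HP = T_H/(T_H − T_C) ⇒ T_H = T_C·COP_HP/(COP_HP − 1) = 298.00 × 19.6/(19.6 − 1) = 314 K.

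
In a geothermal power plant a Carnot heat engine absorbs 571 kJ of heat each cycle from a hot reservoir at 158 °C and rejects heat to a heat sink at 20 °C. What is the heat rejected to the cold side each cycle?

Q_C ≈ 388.2 kJ

T_H = 158 °C → 158 + 273.15 = 431.15 K.
T_C = 20 °C → 20 + 273.15 = 293.15 K.
Since the cycle is reversible, η = 1 − T_C/T_H = 1 − 293.15/431.15 = 0.3201.
For a reversible cycle Q_C/Q_H = T_C/T_H, so Q_C = 571 × 293.15/431.15 = 388.2 kJ.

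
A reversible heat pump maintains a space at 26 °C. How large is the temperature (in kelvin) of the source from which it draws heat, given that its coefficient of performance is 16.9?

T_C ≈ 281 K

T_H = 26 °C → 26 + 273.15 = 299.15 K.
COP_HP = T_H/(T_H − T_C) ⇒ T_C = T_H·(COP_HP − 1)/COP_HP = 299.15 × (16.9 − 1)/16.9 = 281 K.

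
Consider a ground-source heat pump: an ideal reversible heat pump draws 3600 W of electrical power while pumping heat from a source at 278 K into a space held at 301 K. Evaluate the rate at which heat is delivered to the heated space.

For a reversible heat pump, COP_HP = T_H/(T_H − T_C) = 301.00/23.00 = 13.0870.
Q_H = COP_HP · W = 13.0870 × 3600 = 47100 W.

Q̇_H ≈ 47100 W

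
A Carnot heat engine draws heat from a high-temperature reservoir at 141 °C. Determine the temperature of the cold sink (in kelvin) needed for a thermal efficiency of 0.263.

T_H = 141 °C → 141 + 273.15 = 414.15 K.
From η = 1 − T_C/T_H, T_C = T_H·(1 − η) = 414.15 × (1 − 0.263) = 305.2 K.

T_C ≈ 305.2 K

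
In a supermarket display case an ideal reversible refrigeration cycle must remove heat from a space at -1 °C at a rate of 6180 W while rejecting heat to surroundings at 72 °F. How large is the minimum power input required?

T_H = 72 °F → (72 − 32) × 5/9 = 22.22 °C = 295.37 K.
T_C = -1 °C → -1 + 273.15 = 272.15 K.
Carnot COP: COP_R = T_C/(T_H − T_C) = 272.15/23.22 = 11.7194.
W = Q_C/COP_R = 6180/11.7194 = 527 W.

Ẇ_in ≈ 527 W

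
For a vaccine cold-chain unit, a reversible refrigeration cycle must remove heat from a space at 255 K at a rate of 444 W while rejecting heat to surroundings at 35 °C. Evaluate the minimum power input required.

T_H = 35 °C → 35 + 273.15 = 308.15 K.
The reversible coefficient of performance is COP_R = T_C/(T_H − T_C) = 255.00/53.15 = 4.7977.
W = Q_C/COP_R = 444/4.7977 = 92.5 W.

Ẇ_in ≈ 92.5 W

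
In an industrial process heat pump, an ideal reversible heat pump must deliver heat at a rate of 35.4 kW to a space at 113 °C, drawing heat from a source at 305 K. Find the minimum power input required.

T_H = 113 °C → 113 + 273.15 = 386.15 K.
Reversible heating COP: COP_HP = T_H/(T_H − T_C) = 386.15/81.15 = 4.7585.
W = Q_H/COP_HP = 35.4/4.7585 = 7.44 kW.

Ẇ_in ≈ 7.44 kW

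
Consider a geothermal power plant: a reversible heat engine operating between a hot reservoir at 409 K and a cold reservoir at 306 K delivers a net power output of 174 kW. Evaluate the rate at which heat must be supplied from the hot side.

Q̇_H ≈ 691 kW

Carnot efficiency: η = 1 − T_C/T_H = 1 − 306.00/409.00 = 0.2518.
Q_H = W/η = 174/0.2518 = 691 kW.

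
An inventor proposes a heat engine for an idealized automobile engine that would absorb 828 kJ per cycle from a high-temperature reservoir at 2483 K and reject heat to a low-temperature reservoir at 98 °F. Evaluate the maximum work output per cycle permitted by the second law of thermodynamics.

W_max ≈ 725 kJ

T_C = 98 °F → (98 − 32) × 5/9 = 36.67 °C = 309.82 K.
The upper bound on efficiency is η_max = 1 − T_C/T_H = 1 − 309.82/2483.00 = 0.8752.
W_max = η_max · Q_H = 0.8752 × 828 = 725 kJ.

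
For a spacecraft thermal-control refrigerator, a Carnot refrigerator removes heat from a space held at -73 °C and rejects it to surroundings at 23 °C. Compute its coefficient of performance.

T_H = 23 °C → 23 + 273.15 = 296.15 K.
T_C = -73 °C → -73 + 273.15 = 200.15 K.
Carnot COP: COP_R = T_C/(T_H − T_C) = 200.15/(296.15 − 200.15) = 2.08.

COP_R ≈ 2.08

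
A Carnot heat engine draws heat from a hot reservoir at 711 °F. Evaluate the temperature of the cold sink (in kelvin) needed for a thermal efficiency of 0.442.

T_H = 711 °F → (711 − 32) × 5/9 = 377.22 °C = 650.37 K.
From η = 1 − T_C/T_H, T_C = T_H·(1 − η) = 650.37 × (1 − 0.442) = 363 K.

T_C ≈ 363 K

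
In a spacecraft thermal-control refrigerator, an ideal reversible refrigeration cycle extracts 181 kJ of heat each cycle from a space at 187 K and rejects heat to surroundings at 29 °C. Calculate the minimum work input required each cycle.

T_H = 29 °C → 29 + 273.15 = 302.15 K.
For a reversible refrigerator, COP_R = T_C/(T_H − T_C) = 187.00/115.15 = 1.6240.
W = Q_C/COP_R = 181/1.6240 = 111 kJ.

W_in ≈ 111 kJ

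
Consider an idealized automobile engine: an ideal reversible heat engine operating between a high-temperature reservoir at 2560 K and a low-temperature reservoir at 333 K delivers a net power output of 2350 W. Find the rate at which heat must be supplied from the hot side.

The Carnot efficiency is η = 1 − T_C/T_H = 1 − 333.00/2560.00 = 0.8699.
Q_H = W/η = 2350/0.8699 = 2700 W.

Q̇_H ≈ 2700 W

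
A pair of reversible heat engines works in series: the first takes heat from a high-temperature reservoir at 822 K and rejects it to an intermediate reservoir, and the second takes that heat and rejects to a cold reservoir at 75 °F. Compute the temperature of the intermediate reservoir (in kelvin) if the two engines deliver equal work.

T_m ≈ 559.5 K

T_C = 75 °F → (75 − 32) × 5/9 = 23.89 °C = 297.04 K.
For reversible stages Q_m = Q_H·(T_m/T_H). Setting W₁ = Q_H(1 − T_m/T_H) equal to W₂ = Q_m(1 − T_C/T_m) = Q_H·(T_m − T_C)/T_H gives T_H − T_m = T_m − T_C, so T_m = (T_H + T_C)/2 = (822.00 + 297.04)/2 = 559.5 K.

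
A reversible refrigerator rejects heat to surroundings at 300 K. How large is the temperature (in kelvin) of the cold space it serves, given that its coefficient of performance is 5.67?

COP_R = T_C/(T_H − T_C) ⇒ T_C = T_H·COP_R/(1 + COP_R) = 300.00 × 5.67/(1 + 5.67) = 255 K.

T_C ≈ 255 K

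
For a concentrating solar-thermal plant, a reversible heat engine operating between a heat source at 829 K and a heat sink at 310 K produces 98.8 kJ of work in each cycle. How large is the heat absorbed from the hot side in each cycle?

The Carnot efficiency is η = 1 − T_C/T_H = 1 − 310.00/829.00 = 0.6261.
Q_H = W/η = 98.8/0.6261 = 157.8 kJ.

Q_H ≈ 157.8 kJ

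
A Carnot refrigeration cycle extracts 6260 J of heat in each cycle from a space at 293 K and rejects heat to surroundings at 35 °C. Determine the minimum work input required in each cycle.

W_in ≈ 324 J

T_H = 35 °C → 35 + 273.15 = 308.15 K.
Carnot COP: COP_R = T_C/(T_H − T_C) = 293.00/15.15 = 19.3399.
W = Q_C/COP_R = 6260/19.3399 = 324 J.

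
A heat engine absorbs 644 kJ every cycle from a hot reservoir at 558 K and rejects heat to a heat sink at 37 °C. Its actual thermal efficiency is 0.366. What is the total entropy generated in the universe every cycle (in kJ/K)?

T_C = 37 °C → 37 + 273.15 = 310.15 K.
W = η·Q_H = 0.366 × 644 = 235.7 kJ, so Q_C = Q_H − W = 408.3 kJ.
The hot reservoir loses entropy Q_H/T_H = 644/558.00 = 1.154 kJ/K; the cold reservoir gains Q_C/T_C = 408.3/310.15 = 1.316 kJ/K.
ΔS_univ = −Q_H/T_H + Q_C/T_C = 0.162 kJ/K (> 0, since η = 0.366 < η_Carnot = 0.444).

ΔS_univ ≈ 0.162 kJ/K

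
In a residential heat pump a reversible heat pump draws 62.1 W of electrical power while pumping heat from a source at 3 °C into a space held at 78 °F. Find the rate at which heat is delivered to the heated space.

T_H = 78 °F → (78 − 32) × 5/9 = 25.56 °C = 298.71 K.
T_C = 3 °C → 3 + 273.15 = 276.15 K.
COP_HP = T_H/(T_H − T_C) = 298.71/22.56 = 13.2431.
Q_H = COP_HP · W = 13.2431 × 62.1 = 822 W.

Q̇_H ≈ 822 W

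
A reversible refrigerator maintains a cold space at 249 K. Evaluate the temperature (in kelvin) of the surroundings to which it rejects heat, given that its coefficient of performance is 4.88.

COP_R = T_C/(T_H − T_C) ⇒ T_H = T_C·(1 + 1/COP_R) = 249.00 × (1 + 1/4.88) = 300 K.

T_H ≈ 300 K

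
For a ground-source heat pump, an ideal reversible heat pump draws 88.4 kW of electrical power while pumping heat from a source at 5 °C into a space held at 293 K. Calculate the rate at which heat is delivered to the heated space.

Q̇_H ≈ 1740 kW

T_C = 5 °C → 5 + 273.15 = 278.15 K.
For a reversible heat pump, COP_HP = T_H/(T_H − T_C) = 293.00/14.85 = 19.7306.
Q_H = COP_HP · W = 19.7306 × 88.4 = 1740 kW.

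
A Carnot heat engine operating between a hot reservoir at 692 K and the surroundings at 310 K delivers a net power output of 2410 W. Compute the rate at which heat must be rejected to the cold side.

Carnot efficiency: η = 1 − T_C/T_H = 1 − 310.00/692.00 = 0.5520.
Since Q_C/Q_H = T_C/T_H and Q_H = W/η, Q_C = W·T_C/(T_H − T_C) = 2410 × 310.00/382.00 = 1960 W.

Q̇_C ≈ 1960 W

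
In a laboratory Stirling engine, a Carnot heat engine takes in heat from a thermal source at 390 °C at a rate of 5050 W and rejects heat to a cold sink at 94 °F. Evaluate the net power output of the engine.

T_H = 390 °C → 390 + 273.15 = 663.15 K.
T_C = 94 °F → (94 − 32) × 5/9 = 34.44 °C = 307.59 K.
For a reversible engine, η = 1 − T_C/T_H = 1 − 307.59/663.15 = 0.5362.
W = η·Q_H = 0.5362 × 5050 = 2710 W.

Ẇ ≈ 2710 W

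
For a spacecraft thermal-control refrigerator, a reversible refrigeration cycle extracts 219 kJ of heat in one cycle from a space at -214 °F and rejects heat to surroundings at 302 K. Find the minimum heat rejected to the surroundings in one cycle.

T_C = -214 °F → (-214 − 32) × 5/9 = -136.67 °C = 136.48 K.
For a reversible cycle Q_H/Q_C = T_H/T_C, so Q_H = Q_C·T_H/T_C = 219 × 302.00/136.48 = 485 kJ.

Q_H ≈ 485 kJ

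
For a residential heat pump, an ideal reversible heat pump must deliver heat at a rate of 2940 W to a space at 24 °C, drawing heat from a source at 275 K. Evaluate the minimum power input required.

Ẇ_in ≈ 219.2 W

T_H = 24 °C → 24 + 273.15 = 297.15 K.
Reversible heating COP: COP_HP = T_H/(T_H − T_C) = 297.15/22.15 = 13.4153.
W = Q_H/COP_HP = 2940/13.4153 = 219.2 W.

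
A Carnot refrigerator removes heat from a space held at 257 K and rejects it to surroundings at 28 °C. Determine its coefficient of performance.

T_H = 28 °C → 28 + 273.15 = 301.15 K.
COP_R = T_C/(T_H − T_C) = 257.00/(301.15 − 257.00) = 5.821.

COP_R ≈ 5.821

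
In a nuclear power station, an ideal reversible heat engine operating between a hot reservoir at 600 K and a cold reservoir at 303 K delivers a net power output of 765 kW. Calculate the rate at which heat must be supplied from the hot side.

The Carnot efficiency is η = 1 − T_C/T_H = 1 − 303.00/600.00 = 0.4950.
Q_H = W/η = 765/0.4950 = 1550 kW.

Q̇_H ≈ 1550 kW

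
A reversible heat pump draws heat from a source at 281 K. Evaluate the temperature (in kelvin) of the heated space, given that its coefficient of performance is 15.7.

T_H ≈ 300 K

COP_HP = T_H/(T_H − T_C) ⇒ T_H = T_C·COP_HP/(COP_HP − 1) = 281.00 × 15.7/(15.7 − 1) = 300 K.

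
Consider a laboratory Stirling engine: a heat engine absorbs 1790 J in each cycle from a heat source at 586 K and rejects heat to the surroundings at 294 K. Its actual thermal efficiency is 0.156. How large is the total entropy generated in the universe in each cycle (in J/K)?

ΔS_univ ≈ 2.08 J/K

W = η·Q_H = 0.156 × 1790 = 279.2 J, so Q_C = Q_H − W = 1511 J.
Reservoir entropy changes: ΔS_H = −Q_H/T_H = −1790/586.00 = -3.055 J/K and ΔS_C = +Q_C/T_C = 1511/294.00 = 5.139 J/K.
ΔS_univ = −Q_H/T_H + Q_C/T_C = 2.08 J/K (> 0, since η = 0.156 < η_Carnot = 0.498).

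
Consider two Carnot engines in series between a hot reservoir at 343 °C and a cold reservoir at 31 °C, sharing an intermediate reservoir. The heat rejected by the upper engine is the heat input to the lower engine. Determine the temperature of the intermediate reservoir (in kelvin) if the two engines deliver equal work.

T_H = 343 °C → 343 + 273.15 = 616.15 K.
T_C = 31 °C → 31 + 273.15 = 304.15 K.
For reversible stages Q_m = Q_H·(T_m/T_H). Setting W₁ = Q_H(1 − T_m/T_H) equal to W₂ = Q_m(1 − T_C/T_m) = Q_H·(T_m − T_C)/T_H gives T_H − T_m = T_m − T_C, so T_m = (T_H + T_C)/2 = (616.15 + 304.15)/2 = 460.1 K.

T_m ≈ 460.1 K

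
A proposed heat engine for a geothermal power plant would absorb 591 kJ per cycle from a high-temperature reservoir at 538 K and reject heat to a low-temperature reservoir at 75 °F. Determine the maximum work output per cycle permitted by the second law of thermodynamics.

W_max ≈ 265 kJ

T_C = 75 °F → (75 − 32) × 5/9 = 23.89 °C = 297.04 K.
No engine can exceed the Carnot limit: η_max = 1 − T_C/T_H = 1 − 297.04/538.00 = 0.4479.
W_max = η_max · Q_H = 0.4479 × 591 = 265 kJ.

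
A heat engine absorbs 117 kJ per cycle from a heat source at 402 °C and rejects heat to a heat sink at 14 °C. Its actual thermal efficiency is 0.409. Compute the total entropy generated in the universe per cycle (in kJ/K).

T_H = 402 °C → 402 + 273.15 = 675.15 K.
T_C = 14 °C → 14 + 273.15 = 287.15 K.
W = η·Q_H = 0.409 × 117 = 47.85 kJ, so Q_C = Q_H − W = 69.15 kJ.
Entropy balance on the reservoirs: −Q_H/T_H = -0.1733 kJ/K, +Q_C/T_C = 0.2408 kJ/K.
ΔS_univ = −Q_H/T_H + Q_C/T_C = 0.0675 kJ/K (> 0, since η = 0.409 < η_Carnot = 0.575).

ΔS_univ ≈ 0.0675 kJ/K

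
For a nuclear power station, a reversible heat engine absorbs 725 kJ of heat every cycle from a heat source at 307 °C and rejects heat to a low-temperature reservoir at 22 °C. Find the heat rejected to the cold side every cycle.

Q_C ≈ 368.8 kJ

T_H = 307 °C → 307 + 273.15 = 580.15 K.
T_C = 22 °C → 22 + 273.15 = 295.15 K.
Carnot efficiency: η = 1 − T_C/T_H = 1 − 295.15/580.15 = 0.4913.
For a reversible cycle Q_C/Q_H = T_C/T_H, so Q_C = 725 × 295.15/580.15 = 368.8 kJ.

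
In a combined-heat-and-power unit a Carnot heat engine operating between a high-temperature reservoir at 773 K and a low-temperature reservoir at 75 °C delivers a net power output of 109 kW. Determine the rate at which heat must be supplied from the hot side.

T_C = 75 °C → 75 + 273.15 = 348.15 K.
For a reversible engine, η = 1 − T_C/T_H = 1 − 348.15/773.00 = 0.5496.
Q_H = W/η = 109/0.5496 = 198 kW.

Q̇_H ≈ 198 kW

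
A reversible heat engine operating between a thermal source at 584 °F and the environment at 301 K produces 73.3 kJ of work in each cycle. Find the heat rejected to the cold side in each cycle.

Q_C ≈ 79.1 kJ

T_H = 584 °F → (584 − 32) × 5/9 = 306.67 °C = 579.82 K.
Carnot efficiency: η = 1 − T_C/T_H = 1 − 301.00/579.82 = 0.4809.
Since Q_C/Q_H = T_C/T_H and Q_H = W/η, Q_C = W·T_C/(T_H − T_C) = 73.3 × 301.00/278.82 = 79.1 kJ.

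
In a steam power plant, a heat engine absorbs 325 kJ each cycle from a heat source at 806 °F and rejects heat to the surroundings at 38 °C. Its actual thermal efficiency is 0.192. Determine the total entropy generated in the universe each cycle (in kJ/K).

T_H = 806 °F → (806 − 32) × 5/9 = 430.00 °C = 703.15 K.
T_C = 38 °C → 38 + 273.15 = 311.15 K.
W = η·Q_H = 0.192 × 325 = 62.40 kJ, so Q_C = Q_H − W = 262.6 kJ.
The hot reservoir loses entropy Q_H/T_H = 325/703.15 = 0.4622 kJ/K; the cold reservoir gains Q_C/T_C = 262.6/311.15 = 0.8440 kJ/K.
ΔS_univ = −Q_H/T_H + Q_C/T_C = 0.382 kJ/K (> 0, since η = 0.192 < η_Carnot = 0.557).

ΔS_univ ≈ 0.382 kJ/K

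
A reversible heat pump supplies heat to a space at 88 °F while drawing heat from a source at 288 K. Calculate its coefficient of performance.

T_H = 88 °F → (88 − 32) × 5/9 = 31.11 °C = 304.26 K.
COP_HP = T_H/(T_H − T_C) = 304.26/(304.26 − 288.00) = 18.7.

COP_HP ≈ 18.7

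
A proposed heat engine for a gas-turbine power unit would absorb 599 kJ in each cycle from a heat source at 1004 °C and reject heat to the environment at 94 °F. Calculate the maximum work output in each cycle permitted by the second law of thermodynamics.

W_max ≈ 455 kJ

T_H = 1004 °C → 1004 + 273.15 = 1277.15 K.
T_C = 94 °F → (94 − 32) × 5/9 = 34.44 °C = 307.59 K.
The upper bound on efficiency is η_max = 1 − T_C/T_H = 1 − 307.59/1277.15 = 0.7592.
W_max = η_max · Q_H = 0.7592 × 599 = 455 kJ.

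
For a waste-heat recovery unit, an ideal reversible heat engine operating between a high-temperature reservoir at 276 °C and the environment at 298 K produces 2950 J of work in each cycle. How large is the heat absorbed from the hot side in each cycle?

T_H = 276 °C → 276 + 273.15 = 549.15 K.
For a reversible engine, η = 1 − T_C/T_H = 1 − 298.00/549.15 = 0.4573.
Q_H = W/η = 2950/0.4573 = 6450 J.

Q_H ≈ 6450 J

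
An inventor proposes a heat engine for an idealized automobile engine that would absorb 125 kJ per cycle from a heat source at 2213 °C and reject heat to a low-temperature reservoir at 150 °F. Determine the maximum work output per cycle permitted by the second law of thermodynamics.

W_max ≈ 108.0 kJ

T_H = 2213 °C → 2213 + 273.15 = 2486.15 K.
T_C = 150 °F → (150 − 32) × 5/9 = 65.56 °C = 338.71 K.
The second-law ceiling is the Carnot efficiency, η_max = 1 − T_C/T_H = 1 − 338.71/2486.15 = 0.8638.
W_max = η_max · Q_H = 0.8638 × 125 = 108.0 kJ.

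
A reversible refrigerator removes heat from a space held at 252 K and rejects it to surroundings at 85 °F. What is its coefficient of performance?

T_H = 85 °F → (85 − 32) × 5/9 = 29.44 °C = 302.59 K.
Carnot COP: COP_R = T_C/(T_H − T_C) = 252.00/(302.59 − 252.00) = 4.98.

COP_R ≈ 4.98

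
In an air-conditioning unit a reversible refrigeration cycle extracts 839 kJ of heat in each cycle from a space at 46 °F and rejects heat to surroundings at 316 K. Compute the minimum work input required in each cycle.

T_C = 46 °F → (46 − 32) × 5/9 = 7.78 °C = 280.93 K.
COP_R = T_C/(T_H − T_C) = 280.93/35.07 = 8.0100.
W = Q_C/COP_R = 839/8.0100 = 104.7 kJ.

W_in ≈ 104.7 kJ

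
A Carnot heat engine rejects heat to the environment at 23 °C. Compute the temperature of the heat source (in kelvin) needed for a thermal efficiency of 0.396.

T_H ≈ 490 K

T_C = 23 °C → 23 + 273.15 = 296.15 K.
From η = 1 − T_C/T_H, solving for T_H gives T_H = T_C/(1 − η) = 296.15/(1 − 0.396) = 490 K.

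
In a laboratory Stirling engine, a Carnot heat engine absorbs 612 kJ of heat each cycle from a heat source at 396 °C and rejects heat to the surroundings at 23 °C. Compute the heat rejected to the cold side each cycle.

Q_C ≈ 271 kJ

T_H = 396 °C → 396 + 273.15 = 669.15 K.
T_C = 23 °C → 23 + 273.15 = 296.15 K.
η_rev = 1 − T_C/T_H = 1 − 296.15/669.15 = 0.5574.
For a reversible cycle Q_C/Q_H = T_C/T_H, so Q_C = 612 × 296.15/669.15 = 271 kJ.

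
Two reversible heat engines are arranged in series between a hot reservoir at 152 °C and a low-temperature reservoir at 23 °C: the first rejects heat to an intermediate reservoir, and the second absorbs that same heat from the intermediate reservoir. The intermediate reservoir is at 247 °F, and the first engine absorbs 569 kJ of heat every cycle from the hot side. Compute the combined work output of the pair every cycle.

T_H = 152 °C → 152 + 273.15 = 425.15 K.
T_C = 23 °C → 23 + 273.15 = 296.15 K.
Two reversible stages in series are equivalent to a single Carnot engine between T_H and T_C, so η_total = 1 − T_C/T_H = 1 − 296.15/425.15 = 0.3034.
W_total = η_total · Q_H = 0.3034 × 569 = 173 kJ.

W_total ≈ 173 kJ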